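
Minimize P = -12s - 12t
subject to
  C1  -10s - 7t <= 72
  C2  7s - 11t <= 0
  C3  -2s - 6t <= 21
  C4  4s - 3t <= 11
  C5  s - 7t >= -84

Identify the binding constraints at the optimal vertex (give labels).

Extreme points and P = -12s - 12t:
  (-285/46, -33/23) → P = 2106/23
  (-156/11, 768/77) → P = 3888/77
  (-231/64, -147/64) → P = 567/8
  (121/23, 77/23) → P = -2376/23
  (329/25, 347/25) → P = -8112/25

The minimum is at (329/25, 347/25). Substituting into each constraint, equality holds for C4 and C5; the remaining constraints have slack.

C4 and C5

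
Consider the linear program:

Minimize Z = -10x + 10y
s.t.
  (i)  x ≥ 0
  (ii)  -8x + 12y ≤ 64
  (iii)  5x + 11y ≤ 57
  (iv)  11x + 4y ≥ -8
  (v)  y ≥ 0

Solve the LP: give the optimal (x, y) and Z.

Extreme points and Z = -10x + 10y:
  (0, 57/11) → Z = 570/11
  (0, 0) → Z = 0
  (57/5, 0) → Z = -114

x = 57/5, y = 0, minimum Z = -114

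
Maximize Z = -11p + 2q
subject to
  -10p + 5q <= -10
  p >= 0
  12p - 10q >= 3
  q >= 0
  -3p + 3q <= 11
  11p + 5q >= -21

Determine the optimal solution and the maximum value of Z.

Vertices and Z = -11p + 2q:
  (17/8, 9/4) → Z = -151/8
  (1, 0) → Z = -11
  (119/6, 47/2) → Z = -1027/6
The feasible region is unbounded (it extends along (1, 1), (1, 0)), but Z strictly decreases along every unbounded feasible direction, so there is no improving ray and the maximum is attained at a vertex.

The optimum lies where -10p + 5q = -10 and q = 0.
Solving simultaneously gives p = 1, q = 0.

p = 1, q = 0, maximum Z = -11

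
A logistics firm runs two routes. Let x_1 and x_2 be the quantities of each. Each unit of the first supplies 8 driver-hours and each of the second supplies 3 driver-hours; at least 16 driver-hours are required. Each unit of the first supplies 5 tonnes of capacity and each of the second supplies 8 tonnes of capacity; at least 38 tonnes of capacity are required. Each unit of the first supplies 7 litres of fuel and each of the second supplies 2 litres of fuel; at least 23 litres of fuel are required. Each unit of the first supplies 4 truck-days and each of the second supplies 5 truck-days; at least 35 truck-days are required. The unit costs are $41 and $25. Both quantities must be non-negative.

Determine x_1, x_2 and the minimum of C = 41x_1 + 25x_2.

Extreme points and C = 41x_1 + 25x_2:
  (0, 23/2) → C = 575/2
  (35/4, 0) → C = 1435/4
  (5/3, 17/3) → C = 210
The feasible region is unbounded (it extends along (0, 1), (1, 0)), but C strictly increases along every unbounded feasible direction, so there is no improving ray and the minimum is attained at a vertex.

The optimum lies where 7x_1 + 2x_2 = 23 and 4x_1 + 5x_2 = 35.
Solving simultaneously gives x_1 = 5/3, x_2 = 17/3.

x_1 = 5/3, x_2 = 17/3, minimum C = 210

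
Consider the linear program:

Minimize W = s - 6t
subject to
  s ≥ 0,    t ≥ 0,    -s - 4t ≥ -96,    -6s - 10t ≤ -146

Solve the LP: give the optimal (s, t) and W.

s = 0, t = 24, minimum W = -144

The binding constraints are s = 0 and -s - 4t = -96.
Solving simultaneously gives s = 0, t = 24.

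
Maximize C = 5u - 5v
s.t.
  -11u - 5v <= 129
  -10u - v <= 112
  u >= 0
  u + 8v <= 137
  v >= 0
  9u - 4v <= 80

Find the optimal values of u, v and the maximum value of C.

u = 80/9, v = 0, maximum C = 400/9

Extreme points and C = 5u - 5v:
  (0, 137/8) → C = -685/8
  (0, 0) → C = 0
  (297/19, 1153/76) → C = 175/76
  (80/9, 0) → C = 400/9

At the optimal vertex, v = 0 and 9u - 4v = 80.
Solving simultaneously gives u = 80/9, v = 0.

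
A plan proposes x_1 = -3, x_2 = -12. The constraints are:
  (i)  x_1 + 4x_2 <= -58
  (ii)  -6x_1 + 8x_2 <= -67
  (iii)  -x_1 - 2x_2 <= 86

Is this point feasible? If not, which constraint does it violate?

not feasible — violates (i)

Constraint (i): x_1 + 4x_2 = -51, which is not ≤ -58. All other constraints are satisfied.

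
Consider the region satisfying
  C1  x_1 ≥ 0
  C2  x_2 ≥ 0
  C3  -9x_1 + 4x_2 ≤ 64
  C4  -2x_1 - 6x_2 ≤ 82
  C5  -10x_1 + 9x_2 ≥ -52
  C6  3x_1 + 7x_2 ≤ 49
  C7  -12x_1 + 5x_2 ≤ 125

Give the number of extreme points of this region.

Of the 21 pairwise boundary intersections, those satisfying every inequality are:
  (0, 0)
  (0, 7)
  (26/5, 0)
  (805/97, 334/97)

4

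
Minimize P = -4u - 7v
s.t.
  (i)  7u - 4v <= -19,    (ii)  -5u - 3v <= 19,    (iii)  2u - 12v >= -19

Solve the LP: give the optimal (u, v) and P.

The optimum lies where 7u - 4v = -19 and 2u - 12v = -19.
Solving simultaneously gives u = -2, v = 5/4.

u = -2, v = 5/4, minimum P = -3/4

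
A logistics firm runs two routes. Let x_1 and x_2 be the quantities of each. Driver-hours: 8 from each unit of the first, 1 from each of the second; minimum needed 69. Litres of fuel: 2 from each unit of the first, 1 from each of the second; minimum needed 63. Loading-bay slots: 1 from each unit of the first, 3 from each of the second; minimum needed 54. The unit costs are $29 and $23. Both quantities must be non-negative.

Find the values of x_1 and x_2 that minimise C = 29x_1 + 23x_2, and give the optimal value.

Vertices and C = 29x_1 + 23x_2:
  (0, 69) → C = 1587
  (54, 0) → C = 1566
  (1, 61) → C = 1432
  (27, 9) → C = 990
The feasible region is unbounded (it extends along (0, 1), (1, 0)), but C strictly increases along every unbounded feasible direction, so there is no improving ray and the minimum is attained at a vertex.

x_1 = 27, x_2 = 9, minimum C = 990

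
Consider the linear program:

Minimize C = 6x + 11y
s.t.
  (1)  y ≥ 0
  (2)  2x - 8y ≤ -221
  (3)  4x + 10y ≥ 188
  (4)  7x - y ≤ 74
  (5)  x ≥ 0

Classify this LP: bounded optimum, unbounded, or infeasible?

Vertices and C = 6x + 11y:
  (271/18, 565/18) → C = 7841/18
  (0, 221/8) → C = 2431/8
The feasible region has finitely many vertices and no improving ray; the minimum is 2431/8 at (0, 221/8).

bounded optimum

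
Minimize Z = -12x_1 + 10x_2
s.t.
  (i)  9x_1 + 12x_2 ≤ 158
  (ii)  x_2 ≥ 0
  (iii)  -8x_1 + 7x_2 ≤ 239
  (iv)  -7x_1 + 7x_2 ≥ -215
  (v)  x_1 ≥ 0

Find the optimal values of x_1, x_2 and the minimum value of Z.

x_1 = 158/9, x_2 = 0, minimum Z = -632/3

Feasible corners and Z = -12x_1 + 10x_2:
  (158/9, 0) → Z = -632/3
  (0, 79/6) → Z = 395/3
  (0, 0) → Z = 0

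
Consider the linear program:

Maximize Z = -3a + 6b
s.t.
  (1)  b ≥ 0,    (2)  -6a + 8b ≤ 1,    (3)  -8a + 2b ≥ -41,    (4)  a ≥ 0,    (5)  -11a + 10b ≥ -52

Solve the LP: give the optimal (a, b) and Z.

a = 165/26, b = 127/26, maximum Z = 267/26

Vertices and Z = -3a + 6b:
  (0, 0) → Z = 0
  (52/11, 0) → Z = -156/11
  (165/26, 127/26) → Z = 267/26
  (0, 1/8) → Z = 3/4
  (153/29, 35/58) → Z = -354/29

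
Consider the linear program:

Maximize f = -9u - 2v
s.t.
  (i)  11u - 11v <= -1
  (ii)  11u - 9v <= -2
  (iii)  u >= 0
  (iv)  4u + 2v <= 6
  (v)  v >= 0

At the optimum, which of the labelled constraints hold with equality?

(ii) and (iii)

Extreme points and f = -9u - 2v:
  (0, 2/9) → f = -4/9
  (25/29, 37/29) → f = -299/29
  (0, 3) → f = -6

The maximum is at (0, 2/9). Substituting into each constraint, equality holds for (ii) and (iii); the remaining constraints have slack.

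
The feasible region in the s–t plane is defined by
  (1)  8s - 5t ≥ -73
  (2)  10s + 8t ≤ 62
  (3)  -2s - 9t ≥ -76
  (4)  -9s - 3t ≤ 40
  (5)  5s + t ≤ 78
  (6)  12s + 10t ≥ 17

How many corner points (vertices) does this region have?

Of the 15 pairwise boundary intersections, those satisfying every inequality are:
  (-277/82, 377/41)
  (-129/28, 253/35)
  (-25/37, 318/37)
  (281/15, -47/3)
  (763/38, -851/38)

5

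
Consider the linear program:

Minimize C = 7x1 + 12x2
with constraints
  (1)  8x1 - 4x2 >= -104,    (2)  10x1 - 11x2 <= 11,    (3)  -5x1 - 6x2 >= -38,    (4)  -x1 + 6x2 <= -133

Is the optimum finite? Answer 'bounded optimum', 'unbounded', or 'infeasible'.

The boundaries 8x1 - 4x2 = -104 and 10x1 - 11x2 = 11 meet at (-99/4, -47/2), but that point violates -x1 + 6x2 ≤ -133. Every candidate vertex is excluded by some other constraint, so the feasible region is empty.

infeasible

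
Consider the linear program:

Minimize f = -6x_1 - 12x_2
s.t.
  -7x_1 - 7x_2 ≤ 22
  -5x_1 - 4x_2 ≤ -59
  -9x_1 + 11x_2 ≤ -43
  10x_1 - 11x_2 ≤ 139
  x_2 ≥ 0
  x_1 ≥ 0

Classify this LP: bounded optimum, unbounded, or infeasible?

bounded optimum

Vertices and f = -6x_1 - 12x_2:
  (821/91, 316/91) → f = -8718/91
  (59/5, 0) → f = -354/5
  (96, 821/11) → f = -16188/11
  (139/10, 0) → f = -417/5
The feasible region has finitely many vertices and no improving ray; the minimum is -16188/11 at (96, 821/11).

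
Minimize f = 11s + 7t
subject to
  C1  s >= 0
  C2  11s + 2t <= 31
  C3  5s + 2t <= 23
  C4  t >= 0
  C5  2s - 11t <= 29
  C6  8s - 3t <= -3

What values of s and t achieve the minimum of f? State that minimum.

s = 0, t = 1, minimum f = 7

Feasible corners and f = 11s + 7t:
  (0, 23/2) → f = 161/2
  (0, 1) → f = 7
  (4/3, 49/6) → f = 431/6
  (87/49, 281/49) → f = 2924/49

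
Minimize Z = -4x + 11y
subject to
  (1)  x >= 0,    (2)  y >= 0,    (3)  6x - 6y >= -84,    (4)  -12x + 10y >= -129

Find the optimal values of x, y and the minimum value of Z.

Vertices and Z = -4x + 11y:
  (0, 0) → Z = 0
  (0, 14) → Z = 154
  (43/4, 0) → Z = -43
  (269/2, 297/2) → Z = 2191/2

At the optimal vertex, y = 0 and -12x + 10y = -129.
Solving simultaneously gives x = 43/4, y = 0.

x = 43/4, y = 0, minimum Z = -43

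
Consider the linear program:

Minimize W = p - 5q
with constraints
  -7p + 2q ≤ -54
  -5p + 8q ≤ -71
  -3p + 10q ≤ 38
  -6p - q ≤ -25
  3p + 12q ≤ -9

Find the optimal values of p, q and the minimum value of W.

p = 65/7, q = -43/14, minimum W = 345/14

Vertices and W = p - 5q:
  (145/23, -227/46) → W = 1425/46
  (104/19, -149/19) → W = 849/19
  (65/7, -43/14) → W = 345/14
The feasible region is unbounded (it extends along (4, -1), (1, -6)), but W strictly increases along every unbounded feasible direction, so there is no improving ray and the minimum is attained at a vertex.

At the optimal vertex, -5p + 8q = -71 and 3p + 12q = -9.
Solving simultaneously gives p = 65/7, q = -43/14.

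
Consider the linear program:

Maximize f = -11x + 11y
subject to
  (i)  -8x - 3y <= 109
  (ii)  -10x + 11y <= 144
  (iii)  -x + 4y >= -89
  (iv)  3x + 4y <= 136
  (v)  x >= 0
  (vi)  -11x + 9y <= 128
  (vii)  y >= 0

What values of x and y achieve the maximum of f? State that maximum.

Corner points and f = -11x + 11y:
  (920/73, 1792/73) → f = 9592/73
  (0, 144/11) → f = 144
  (136/3, 0) → f = -1496/3
  (0, 0) → f = 0

The optimum lies where -10x + 11y = 144 and x = 0.
Solving simultaneously gives x = 0, y = 144/11.

x = 0, y = 144/11, maximum f = 144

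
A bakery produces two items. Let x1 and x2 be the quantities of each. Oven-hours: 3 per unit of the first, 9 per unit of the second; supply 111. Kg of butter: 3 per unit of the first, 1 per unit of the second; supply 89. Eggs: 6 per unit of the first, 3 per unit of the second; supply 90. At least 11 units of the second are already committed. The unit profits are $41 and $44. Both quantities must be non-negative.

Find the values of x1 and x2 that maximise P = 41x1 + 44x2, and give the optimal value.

x1 = 4, x2 = 11, maximum P = 648

Corner points and P = 41x1 + 44x2:
  (0, 37/3) → P = 1628/3
  (0, 11) → P = 484
  (4, 11) → P = 648

The optimum lies where 3x1 + 9x2 = 111 and x2 = 11.
Solving simultaneously gives x1 = 4, x2 = 11.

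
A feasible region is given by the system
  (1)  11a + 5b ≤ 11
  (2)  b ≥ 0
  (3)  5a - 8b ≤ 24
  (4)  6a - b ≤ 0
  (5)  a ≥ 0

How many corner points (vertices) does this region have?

Intersecting each pair of boundary lines and keeping only the points that satisfy every inequality leaves:
  (11/41, 66/41)
  (0, 11/5)
  (0, 0)

3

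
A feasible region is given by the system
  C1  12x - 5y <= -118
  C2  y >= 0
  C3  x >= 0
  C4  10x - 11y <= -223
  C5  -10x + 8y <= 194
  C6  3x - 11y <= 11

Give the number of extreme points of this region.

Pairwise boundary intersections that survive every other constraint:
  (0, 118/5)
  (13/23, 574/23)
  (0, 97/4)

3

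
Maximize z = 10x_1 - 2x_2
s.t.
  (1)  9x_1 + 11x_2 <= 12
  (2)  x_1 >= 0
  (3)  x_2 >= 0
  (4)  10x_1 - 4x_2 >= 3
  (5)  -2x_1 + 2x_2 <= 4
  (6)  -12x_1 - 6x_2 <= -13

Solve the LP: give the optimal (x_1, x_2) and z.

x_1 = 4/3, x_2 = 0, maximum z = 40/3

Extreme points and z = 10x_1 - 2x_2:
  (4/3, 0) → z = 40/3
  (71/78, 9/26) → z = 328/39
  (13/12, 0) → z = 65/6

The binding constraints are 9x_1 + 11x_2 = 12 and x_2 = 0.
Solving simultaneously gives x_1 = 4/3, x_2 = 0.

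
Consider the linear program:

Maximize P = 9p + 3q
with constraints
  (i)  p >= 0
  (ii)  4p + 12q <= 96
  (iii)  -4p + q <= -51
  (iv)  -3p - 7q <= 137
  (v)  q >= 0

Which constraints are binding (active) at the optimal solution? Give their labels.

(ii) and (v)

Feasible corners and P = 9p + 3q:
  (177/13, 45/13) → P = 1728/13
  (24, 0) → P = 216
  (51/4, 0) → P = 459/4

The maximum is at (24, 0). Substituting into each constraint, equality holds for (ii) and (v); the remaining constraints have slack.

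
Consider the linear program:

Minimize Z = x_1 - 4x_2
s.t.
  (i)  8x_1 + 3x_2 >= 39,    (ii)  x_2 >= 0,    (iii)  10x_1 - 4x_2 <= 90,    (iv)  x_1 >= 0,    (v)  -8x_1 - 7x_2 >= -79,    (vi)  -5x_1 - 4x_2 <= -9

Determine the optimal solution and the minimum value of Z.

Vertices and Z = x_1 - 4x_2:
  (39/8, 0) → Z = 39/8
  (9/8, 10) → Z = -311/8
  (9, 0) → Z = 9
  (473/51, 35/51) → Z = 111/17

The binding constraints are 8x_1 + 3x_2 = 39 and -8x_1 - 7x_2 = -79.
Solving simultaneously gives x_1 = 9/8, x_2 = 10.

x_1 = 9/8, x_2 = 10, minimum Z = -311/8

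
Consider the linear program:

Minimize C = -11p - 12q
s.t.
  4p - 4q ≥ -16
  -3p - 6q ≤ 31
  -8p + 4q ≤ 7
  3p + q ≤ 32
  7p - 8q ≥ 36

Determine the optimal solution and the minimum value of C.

p = 292/31, q = 116/31, minimum C = -4604/31

Vertices and C = -11p - 12q:
  (223/15, -63/5) → C = -37/3
  (-16/33, -325/66) → C = 2126/33
  (292/31, 116/31) → C = -4604/31

The binding constraints are 3p + q = 32 and 7p - 8q = 36.
Solving simultaneously gives p = 292/31, q = 116/31.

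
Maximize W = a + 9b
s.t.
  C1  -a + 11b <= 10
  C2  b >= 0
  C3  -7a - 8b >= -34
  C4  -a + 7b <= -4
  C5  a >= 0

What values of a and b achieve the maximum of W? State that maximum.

a = 90/19, b = 2/19, maximum W = 108/19

Vertices and W = a + 9b:
  (34/7, 0) → W = 34/7
  (4, 0) → W = 4
  (90/19, 2/19) → W = 108/19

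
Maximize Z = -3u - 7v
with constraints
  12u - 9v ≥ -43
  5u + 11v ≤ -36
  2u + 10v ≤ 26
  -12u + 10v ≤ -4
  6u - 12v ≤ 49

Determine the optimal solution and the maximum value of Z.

u = -221/42, v = -47/7, maximum Z = 879/14

Corner points and Z = -3u - 7v:
  (-158/91, -226/91) → Z = 2056/91
  (107/126, -461/126) → Z = 1453/63
  (-221/42, -47/7) → Z = 879/14

The binding constraints are -12u + 10v = -4 and 6u - 12v = 49.
Solving simultaneously gives u = -221/42, v = -47/7.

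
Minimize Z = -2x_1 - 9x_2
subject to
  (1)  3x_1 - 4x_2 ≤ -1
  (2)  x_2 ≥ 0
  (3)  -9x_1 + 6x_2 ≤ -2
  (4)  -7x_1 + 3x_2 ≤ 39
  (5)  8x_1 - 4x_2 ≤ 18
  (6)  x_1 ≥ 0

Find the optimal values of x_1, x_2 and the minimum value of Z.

Vertices and Z = -2x_1 - 9x_2:
  (7/9, 5/6) → Z = -163/18
  (19/5, 31/10) → Z = -71/2
  (25/3, 73/6) → Z = -757/6

x_1 = 25/3, x_2 = 73/6, minimum Z = -757/6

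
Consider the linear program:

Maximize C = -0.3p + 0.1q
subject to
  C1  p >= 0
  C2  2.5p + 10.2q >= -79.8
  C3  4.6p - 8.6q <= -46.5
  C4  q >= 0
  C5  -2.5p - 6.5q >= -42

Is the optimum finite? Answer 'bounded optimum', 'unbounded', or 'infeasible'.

Corner points and C = -0.3p + 0.1q:
  (0, 465/86) → C = 93/172
  (0, 84/13) → C = 42/65
  (1179/1028, 6189/1028) → C = 663/2570
The feasible region has finitely many vertices and no improving ray; the maximum is 42/65 at (0, 84/13).

bounded optimum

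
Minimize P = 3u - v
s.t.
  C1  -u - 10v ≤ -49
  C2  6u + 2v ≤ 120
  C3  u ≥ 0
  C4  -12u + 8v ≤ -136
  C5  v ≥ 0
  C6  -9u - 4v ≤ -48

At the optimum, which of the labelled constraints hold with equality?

Corner points and P = 3u - v:
  (19, 3) → P = 54
  (219/16, 113/32) → P = 1201/32
  (154/9, 26/3) → P = 128/3

The minimum is at (219/16, 113/32). Substituting into each constraint, equality holds for C1 and C4; the remaining constraints have slack.

C1 and C4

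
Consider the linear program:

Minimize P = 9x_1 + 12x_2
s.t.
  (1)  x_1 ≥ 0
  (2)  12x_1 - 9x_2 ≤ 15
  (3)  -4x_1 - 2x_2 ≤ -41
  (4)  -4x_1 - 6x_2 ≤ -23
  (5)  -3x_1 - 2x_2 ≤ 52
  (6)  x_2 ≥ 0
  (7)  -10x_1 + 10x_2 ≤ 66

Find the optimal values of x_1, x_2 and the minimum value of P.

Feasible corners and P = 9x_1 + 12x_2:
  (133/20, 36/5) → P = 585/4
  (124/5, 157/5) → P = 600
  (139/30, 337/30) → P = 353/2

x_1 = 133/20, x_2 = 36/5, minimum P = 585/4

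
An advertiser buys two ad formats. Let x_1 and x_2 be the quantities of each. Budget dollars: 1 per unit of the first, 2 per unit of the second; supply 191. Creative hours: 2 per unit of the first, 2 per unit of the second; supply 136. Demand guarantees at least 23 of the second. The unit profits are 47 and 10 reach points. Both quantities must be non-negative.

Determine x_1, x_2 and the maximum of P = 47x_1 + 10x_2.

x_1 = 45, x_2 = 23, maximum P = 2345

Vertices and P = 47x_1 + 10x_2:
  (0, 68) → P = 680
  (0, 23) → P = 230
  (45, 23) → P = 2345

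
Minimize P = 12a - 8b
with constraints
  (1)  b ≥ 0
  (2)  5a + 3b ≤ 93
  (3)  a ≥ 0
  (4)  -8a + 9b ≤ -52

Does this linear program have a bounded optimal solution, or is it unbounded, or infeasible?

bounded optimum

Corner points and P = 12a - 8b:
  (93/5, 0) → P = 1116/5
  (13/2, 0) → P = 78
  (331/23, 484/69) → P = 8044/69
The feasible region has finitely many vertices and no improving ray; the minimum is 78 at (13/2, 0).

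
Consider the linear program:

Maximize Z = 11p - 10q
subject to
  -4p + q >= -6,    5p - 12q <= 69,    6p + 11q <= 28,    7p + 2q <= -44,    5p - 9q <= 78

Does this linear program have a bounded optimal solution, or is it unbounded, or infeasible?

bounded optimum

Extreme points and Z = 11p - 10q:
  (-195/47, -703/94) → Z = 1370/47
  (-108/13, 92/13) → Z = -2108/13
The feasible region has finitely many vertices and no improving ray; the maximum is 1370/47 at (-195/47, -703/94).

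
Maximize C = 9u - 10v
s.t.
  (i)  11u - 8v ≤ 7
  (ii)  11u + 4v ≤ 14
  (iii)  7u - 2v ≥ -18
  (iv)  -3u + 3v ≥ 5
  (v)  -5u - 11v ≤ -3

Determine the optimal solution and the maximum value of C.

u = -23/24, v = 17/24, maximum C = -377/24

Feasible corners and C = 9u - 10v:
  (-22/25, 148/25) → C = -1678/25
  (22/45, 97/45) → C = -772/45
  (-64/29, 37/29) → C = -946/29
  (-23/24, 17/24) → C = -377/24

At the optimal vertex, -3u + 3v = 5 and -5u - 11v = -3.
Solving simultaneously gives u = -23/24, v = 17/24.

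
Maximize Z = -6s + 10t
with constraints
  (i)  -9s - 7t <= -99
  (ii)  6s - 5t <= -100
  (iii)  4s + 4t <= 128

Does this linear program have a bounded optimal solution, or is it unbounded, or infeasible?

bounded optimum

Vertices and Z = -6s + 10t:
  (-205/87, 498/29) → Z = 5390/29
  (-125/2, 189/2) → Z = 1320
  (60/11, 292/11) → Z = 2560/11
The feasible region has finitely many vertices and no improving ray; the maximum is 1320 at (-125/2, 189/2).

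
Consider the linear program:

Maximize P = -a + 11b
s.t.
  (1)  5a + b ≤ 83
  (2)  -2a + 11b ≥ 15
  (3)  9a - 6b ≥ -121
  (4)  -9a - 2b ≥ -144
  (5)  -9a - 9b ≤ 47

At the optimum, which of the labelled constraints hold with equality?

(3) and (4)

Corner points and P = -a + 11b:
  (1554/103, 423/103) → P = 3099/103
  (-652/117, 41/117) → P = 1103/117
  (311/36, 265/8) → P = 25613/72
  (-457/45, 74/15) → P = 2899/45

The maximum is at (311/36, 265/8). Substituting into each constraint, equality holds for (3) and (4); the remaining constraints have slack.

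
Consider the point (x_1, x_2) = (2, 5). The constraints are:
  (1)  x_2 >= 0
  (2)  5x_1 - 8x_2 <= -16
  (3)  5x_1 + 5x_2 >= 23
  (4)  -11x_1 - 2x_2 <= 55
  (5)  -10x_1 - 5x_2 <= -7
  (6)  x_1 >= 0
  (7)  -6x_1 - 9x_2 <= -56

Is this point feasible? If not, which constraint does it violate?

(1): 5 ≥ 0 ✓
(2): -30 ≤ -16 ✓
(3): 35 ≥ 23 ✓
(4): -32 ≤ 55 ✓
(5): -45 ≤ -7 ✓
(6): 2 ≥ 0 ✓
(7): -57 ≤ -56 ✓

feasible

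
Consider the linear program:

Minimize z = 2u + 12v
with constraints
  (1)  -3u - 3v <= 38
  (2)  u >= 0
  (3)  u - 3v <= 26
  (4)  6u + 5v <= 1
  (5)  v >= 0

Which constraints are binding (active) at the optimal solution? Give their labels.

Corner points and z = 2u + 12v:
  (0, 1/5) → z = 12/5
  (0, 0) → z = 0
  (1/6, 0) → z = 1/3

The minimum is at (0, 0). Substituting into each constraint, equality holds for (2) and (5); the remaining constraints have slack.

(2) and (5)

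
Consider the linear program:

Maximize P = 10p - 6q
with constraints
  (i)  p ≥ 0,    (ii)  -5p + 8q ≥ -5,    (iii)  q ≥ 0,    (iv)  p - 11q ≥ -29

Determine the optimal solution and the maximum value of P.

p = 287/47, q = 150/47, maximum P = 1970/47

The optimum lies where -5p + 8q = -5 and p - 11q = -29.
Solving simultaneously gives p = 287/47, q = 150/47.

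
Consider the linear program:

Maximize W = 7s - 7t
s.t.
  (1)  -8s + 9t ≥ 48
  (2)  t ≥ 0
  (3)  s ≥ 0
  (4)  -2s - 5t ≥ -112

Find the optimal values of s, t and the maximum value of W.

s = 384/29, t = 496/29, maximum W = -784/29

Extreme points and W = 7s - 7t:
  (0, 16/3) → W = -112/3
  (384/29, 496/29) → W = -784/29
  (0, 112/5) → W = -784/5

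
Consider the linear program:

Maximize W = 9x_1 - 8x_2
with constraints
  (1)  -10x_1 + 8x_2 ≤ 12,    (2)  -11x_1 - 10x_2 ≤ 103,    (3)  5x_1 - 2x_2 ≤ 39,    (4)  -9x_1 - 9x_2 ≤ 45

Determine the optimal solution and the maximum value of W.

x_1 = 29/7, x_2 = -64/7, maximum W = 773/7

Vertices and W = 9x_1 - 8x_2:
  (84/5, 45/2) → W = -144/5
  (-26/9, -19/9) → W = -82/9
  (29/7, -64/7) → W = 773/7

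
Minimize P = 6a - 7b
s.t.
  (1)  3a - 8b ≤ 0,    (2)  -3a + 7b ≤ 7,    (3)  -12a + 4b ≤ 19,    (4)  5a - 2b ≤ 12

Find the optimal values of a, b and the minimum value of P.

Extreme points and P = 6a - 7b:
  (-38/21, -19/28) → P = -171/28
  (48/17, 18/17) → P = 162/17
  (-35/24, 3/8) → P = -91/8
  (98/29, 71/29) → P = 91/29

The optimum lies where -3a + 7b = 7 and -12a + 4b = 19.
Solving simultaneously gives a = -35/24, b = 3/8.

a = -35/24, b = 3/8, minimum P = -91/8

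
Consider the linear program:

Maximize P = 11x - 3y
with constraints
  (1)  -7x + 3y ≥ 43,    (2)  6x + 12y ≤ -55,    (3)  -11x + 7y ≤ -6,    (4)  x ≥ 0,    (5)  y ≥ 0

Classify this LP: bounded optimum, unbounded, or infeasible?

The boundaries x = 0 and y = 0 meet at (0, 0), but that point violates -7x + 3y ≥ 43. Every candidate vertex is excluded by some other constraint, so the feasible region is empty.

infeasible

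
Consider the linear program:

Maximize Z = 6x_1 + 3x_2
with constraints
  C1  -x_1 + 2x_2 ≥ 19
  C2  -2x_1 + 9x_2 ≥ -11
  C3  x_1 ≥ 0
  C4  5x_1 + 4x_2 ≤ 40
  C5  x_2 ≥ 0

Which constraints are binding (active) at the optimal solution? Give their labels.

Corner points and Z = 6x_1 + 3x_2:
  (0, 19/2) → Z = 57/2
  (2/7, 135/14) → Z = 429/14
  (0, 10) → Z = 30

The maximum is at (2/7, 135/14). Substituting into each constraint, equality holds for C1 and C4; the remaining constraints have slack.

C1 and C4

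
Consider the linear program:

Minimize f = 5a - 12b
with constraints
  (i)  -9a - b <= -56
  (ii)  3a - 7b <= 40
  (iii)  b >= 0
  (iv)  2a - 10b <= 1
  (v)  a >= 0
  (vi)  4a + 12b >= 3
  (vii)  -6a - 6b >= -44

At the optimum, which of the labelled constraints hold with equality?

Extreme points and f = 5a - 12b:
  (561/92, 103/92) → f = 1569/92
  (73/12, 5/4) → f = 185/12
  (223/36, 41/36) → f = 623/36

The minimum is at (73/12, 5/4). Substituting into each constraint, equality holds for (i) and (vii); the remaining constraints have slack.

(i) and (vii)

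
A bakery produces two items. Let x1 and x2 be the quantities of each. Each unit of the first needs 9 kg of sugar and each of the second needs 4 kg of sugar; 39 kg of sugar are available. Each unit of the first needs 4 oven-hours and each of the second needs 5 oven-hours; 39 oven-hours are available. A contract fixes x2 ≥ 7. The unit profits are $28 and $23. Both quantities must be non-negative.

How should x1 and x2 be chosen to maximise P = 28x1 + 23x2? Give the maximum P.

x1 = 1, x2 = 7, maximum P = 189

Extreme points and P = 28x1 + 23x2:
  (0, 39/5) → P = 897/5
  (0, 7) → P = 161
  (1, 7) → P = 189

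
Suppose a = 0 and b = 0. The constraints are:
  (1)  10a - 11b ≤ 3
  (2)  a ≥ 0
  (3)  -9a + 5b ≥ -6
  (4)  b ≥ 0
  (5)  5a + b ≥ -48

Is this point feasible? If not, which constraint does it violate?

(1): 0 ≤ 3 ✓
(2): 0 ≥ 0 ✓
(3): 0 ≥ -6 ✓
(4): 0 ≥ 0 ✓
(5): 0 ≥ -48 ✓

feasible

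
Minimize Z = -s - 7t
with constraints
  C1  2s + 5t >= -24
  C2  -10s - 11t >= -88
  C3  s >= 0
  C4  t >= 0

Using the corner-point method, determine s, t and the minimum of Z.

s = 0, t = 8, minimum Z = -56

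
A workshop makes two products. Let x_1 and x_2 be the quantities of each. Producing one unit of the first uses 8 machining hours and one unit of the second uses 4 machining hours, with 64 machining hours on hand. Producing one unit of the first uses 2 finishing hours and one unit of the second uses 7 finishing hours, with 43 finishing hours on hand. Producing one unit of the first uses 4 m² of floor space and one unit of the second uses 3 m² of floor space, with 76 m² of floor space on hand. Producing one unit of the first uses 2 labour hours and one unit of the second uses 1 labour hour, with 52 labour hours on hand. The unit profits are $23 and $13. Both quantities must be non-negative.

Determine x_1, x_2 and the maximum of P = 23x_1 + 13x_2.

x_1 = 23/4, x_2 = 9/2, maximum P = 763/4

Feasible corners and P = 23x_1 + 13x_2:
  (0, 0) → P = 0
  (0, 43/7) → P = 559/7
  (8, 0) → P = 184
  (23/4, 9/2) → P = 763/4

At the optimal vertex, 8x_1 + 4x_2 = 64 and 2x_1 + 7x_2 = 43.
Solving simultaneously gives x_1 = 23/4, x_2 = 9/2.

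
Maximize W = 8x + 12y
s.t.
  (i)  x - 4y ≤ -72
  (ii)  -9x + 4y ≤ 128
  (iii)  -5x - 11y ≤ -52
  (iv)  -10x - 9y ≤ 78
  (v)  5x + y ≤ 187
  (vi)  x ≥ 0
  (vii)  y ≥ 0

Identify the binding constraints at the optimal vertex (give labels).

Vertices and W = 8x + 12y:
  (676/21, 547/21) → W = 11972/21
  (0, 18) → W = 216
  (620/29, 2323/29) → W = 32836/29
  (0, 32) → W = 384

The maximum is at (620/29, 2323/29). Substituting into each constraint, equality holds for (ii) and (v); the remaining constraints have slack.

(ii) and (v)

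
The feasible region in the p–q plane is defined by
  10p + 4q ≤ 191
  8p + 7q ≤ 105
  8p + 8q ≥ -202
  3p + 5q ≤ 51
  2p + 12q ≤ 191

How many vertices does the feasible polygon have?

Pairwise boundary intersections that survive every other constraint:
  (917/38, -239/19)
  (146/3, -887/12)
  (168/19, 93/19)
  (-247/5, 483/20)
  (-343/26, 471/26)

5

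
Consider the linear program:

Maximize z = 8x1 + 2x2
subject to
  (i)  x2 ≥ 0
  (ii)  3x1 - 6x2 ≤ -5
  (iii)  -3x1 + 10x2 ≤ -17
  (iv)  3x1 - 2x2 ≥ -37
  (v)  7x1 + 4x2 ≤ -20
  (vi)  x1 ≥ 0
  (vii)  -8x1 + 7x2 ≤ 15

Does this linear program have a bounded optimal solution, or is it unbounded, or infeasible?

The boundaries x1 = 0 and -8x1 + 7x2 = 15 meet at (0, 15/7), but that point violates -3x1 + 10x2 ≤ -17. Every candidate vertex is excluded by some other constraint, so the feasible region is empty.

infeasible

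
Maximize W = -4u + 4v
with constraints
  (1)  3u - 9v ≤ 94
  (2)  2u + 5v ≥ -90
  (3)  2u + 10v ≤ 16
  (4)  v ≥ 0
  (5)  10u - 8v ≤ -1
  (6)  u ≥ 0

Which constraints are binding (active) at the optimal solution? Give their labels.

Corner points and W = -4u + 4v:
  (59/58, 81/58) → W = 44/29
  (0, 8/5) → W = 32/5
  (0, 1/8) → W = 1/2

The maximum is at (0, 8/5). Substituting into each constraint, equality holds for (3) and (6); the remaining constraints have slack.

(3) and (6)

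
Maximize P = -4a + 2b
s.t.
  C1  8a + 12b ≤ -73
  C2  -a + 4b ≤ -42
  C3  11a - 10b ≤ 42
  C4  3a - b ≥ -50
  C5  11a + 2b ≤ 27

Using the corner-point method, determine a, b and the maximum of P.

a = -22, b = -16, maximum P = 56

Extreme points and P = -4a + 2b:
  (-126/17, -210/17) → P = 84/17
  (-22, -16) → P = 56
  (-542/19, -676/19) → P = 816/19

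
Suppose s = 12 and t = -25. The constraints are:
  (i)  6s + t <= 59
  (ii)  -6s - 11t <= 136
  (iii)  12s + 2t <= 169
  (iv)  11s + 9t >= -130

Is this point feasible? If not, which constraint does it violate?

not feasible — violates (ii)

Constraint (ii): -6s - 11t = 203, which is not ≤ 136. All other constraints are satisfied.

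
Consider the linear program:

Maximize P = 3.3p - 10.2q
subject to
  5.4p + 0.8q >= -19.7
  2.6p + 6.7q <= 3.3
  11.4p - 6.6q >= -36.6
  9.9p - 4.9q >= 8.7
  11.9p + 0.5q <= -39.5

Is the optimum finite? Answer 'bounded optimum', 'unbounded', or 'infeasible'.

infeasible

The boundaries 5.4p + 0.8q = -19.7 and 11.4p - 6.6q = -36.6 meet at (-2655/746, -449/746), but that point violates 9.9p - 4.9q ≥ 8.7. Every candidate vertex is excluded by some other constraint, so the feasible region is empty.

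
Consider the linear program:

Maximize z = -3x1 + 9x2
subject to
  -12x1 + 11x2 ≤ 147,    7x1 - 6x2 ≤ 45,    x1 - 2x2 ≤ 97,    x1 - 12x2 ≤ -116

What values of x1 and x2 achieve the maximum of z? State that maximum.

Vertices and z = -3x1 + 9x2:
  (1377/5, 1569/5) → z = 1998
  (-488/133, 1245/133) → z = 12669/133
  (206/13, 857/78) → z = 1335/26

x1 = 1377/5, x2 = 1569/5, maximum z = 1998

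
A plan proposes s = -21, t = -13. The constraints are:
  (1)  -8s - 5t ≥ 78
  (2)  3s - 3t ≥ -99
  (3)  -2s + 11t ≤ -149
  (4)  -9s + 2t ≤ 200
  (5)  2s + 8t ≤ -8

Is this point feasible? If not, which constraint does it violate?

Constraint (3): -2s + 11t = -101, which is not ≤ -149. All other constraints are satisfied.

not feasible — violates (3)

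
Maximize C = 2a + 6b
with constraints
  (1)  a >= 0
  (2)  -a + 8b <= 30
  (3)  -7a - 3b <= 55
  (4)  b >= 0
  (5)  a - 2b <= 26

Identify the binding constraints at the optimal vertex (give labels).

Vertices and C = 2a + 6b:
  (0, 15/4) → C = 45/2
  (0, 0) → C = 0
  (134/3, 28/3) → C = 436/3
  (26, 0) → C = 52

The maximum is at (134/3, 28/3). Substituting into each constraint, equality holds for (2) and (5); the remaining constraints have slack.

(2) and (5)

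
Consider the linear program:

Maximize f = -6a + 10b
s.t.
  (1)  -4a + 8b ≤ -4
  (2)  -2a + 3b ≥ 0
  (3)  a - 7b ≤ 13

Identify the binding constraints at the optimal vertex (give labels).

Corner points and f = -6a + 10b:
  (-3, -2) → f = -2
  (-19/5, -12/5) → f = -6/5
  (-39/11, -26/11) → f = -26/11

The maximum is at (-19/5, -12/5). Substituting into each constraint, equality holds for (1) and (3); the remaining constraints have slack.

(1) and (3)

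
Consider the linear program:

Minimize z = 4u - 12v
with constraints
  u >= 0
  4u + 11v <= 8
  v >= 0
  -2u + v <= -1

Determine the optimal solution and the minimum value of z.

u = 19/26, v = 6/13, minimum z = -34/13

Corner points and z = 4u - 12v:
  (2, 0) → z = 8
  (19/26, 6/13) → z = -34/13
  (1/2, 0) → z = 2

At the optimal vertex, 4u + 11v = 8 and -2u + v = -1.
Solving simultaneously gives u = 19/26, v = 6/13.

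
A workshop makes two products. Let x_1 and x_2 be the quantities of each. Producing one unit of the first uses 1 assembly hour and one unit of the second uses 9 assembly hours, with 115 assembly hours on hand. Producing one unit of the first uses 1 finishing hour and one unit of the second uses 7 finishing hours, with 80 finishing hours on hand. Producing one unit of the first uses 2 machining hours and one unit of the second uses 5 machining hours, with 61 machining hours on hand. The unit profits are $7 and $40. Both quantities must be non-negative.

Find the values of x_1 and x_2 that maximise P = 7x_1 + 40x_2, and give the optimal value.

Vertices and P = 7x_1 + 40x_2:
  (0, 0) → P = 0
  (0, 80/7) → P = 3200/7
  (61/2, 0) → P = 427/2
  (3, 11) → P = 461

The optimum lies where x_1 + 7x_2 = 80 and 2x_1 + 5x_2 = 61.
Solving simultaneously gives x_1 = 3, x_2 = 11.

x_1 = 3, x_2 = 11, maximum P = 461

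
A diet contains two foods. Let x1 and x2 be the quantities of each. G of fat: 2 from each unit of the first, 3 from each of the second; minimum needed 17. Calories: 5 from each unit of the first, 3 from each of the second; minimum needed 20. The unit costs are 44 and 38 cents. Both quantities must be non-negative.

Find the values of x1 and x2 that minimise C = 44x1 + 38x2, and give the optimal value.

x1 = 1, x2 = 5, minimum C = 234

The feasible region is unbounded (it extends along (0, 1), (1, 0)), but C strictly increases along every unbounded feasible direction, so there is no improving ray and the minimum is attained at a vertex.

The optimum lies where 2x1 + 3x2 = 17 and 5x1 + 3x2 = 20.
Solving simultaneously gives x1 = 1, x2 = 5.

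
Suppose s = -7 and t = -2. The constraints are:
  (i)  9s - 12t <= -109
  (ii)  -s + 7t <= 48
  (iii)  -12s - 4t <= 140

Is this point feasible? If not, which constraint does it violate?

Constraint (i): 9s - 12t = -39, which is not ≤ -109. All other constraints are satisfied.

not feasible — violates (i)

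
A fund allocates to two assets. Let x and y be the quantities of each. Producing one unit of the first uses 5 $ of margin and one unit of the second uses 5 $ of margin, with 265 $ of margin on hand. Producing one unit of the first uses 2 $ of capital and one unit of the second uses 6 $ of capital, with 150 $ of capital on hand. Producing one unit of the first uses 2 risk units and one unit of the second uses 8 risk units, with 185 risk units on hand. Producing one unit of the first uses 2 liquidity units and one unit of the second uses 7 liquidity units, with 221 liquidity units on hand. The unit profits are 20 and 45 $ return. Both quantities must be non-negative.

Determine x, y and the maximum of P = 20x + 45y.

x = 42, y = 11, maximum P = 1335

Feasible corners and P = 20x + 45y:
  (0, 0) → P = 0
  (0, 185/8) → P = 8325/8
  (53, 0) → P = 1060
  (42, 11) → P = 1335
  (45/2, 35/2) → P = 2475/2

The binding constraints are 5x + 5y = 265 and 2x + 6y = 150.
Solving simultaneously gives x = 42, y = 11.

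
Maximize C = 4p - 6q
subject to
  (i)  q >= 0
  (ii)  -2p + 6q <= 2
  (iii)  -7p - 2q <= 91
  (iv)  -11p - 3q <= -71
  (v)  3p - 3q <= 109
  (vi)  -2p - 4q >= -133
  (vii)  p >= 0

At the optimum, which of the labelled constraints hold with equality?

Corner points and C = 4p - 6q:
  (71/11, 0) → C = 284/11
  (109/3, 0) → C = 436/3
  (35/6, 41/18) → C = 29/3
  (79/2, 27/2) → C = 77
  (835/18, 181/18) → C = 1127/9

The maximum is at (109/3, 0). Substituting into each constraint, equality holds for (i) and (v); the remaining constraints have slack.

(i) and (v)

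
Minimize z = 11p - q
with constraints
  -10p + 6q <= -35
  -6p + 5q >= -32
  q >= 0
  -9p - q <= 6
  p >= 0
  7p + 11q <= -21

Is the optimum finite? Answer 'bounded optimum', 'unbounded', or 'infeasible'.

infeasible

The boundaries -10p + 6q = -35 and q = 0 meet at (7/2, 0), but that point violates 7p + 11q ≤ -21. Every candidate vertex is excluded by some other constraint, so the feasible region is empty.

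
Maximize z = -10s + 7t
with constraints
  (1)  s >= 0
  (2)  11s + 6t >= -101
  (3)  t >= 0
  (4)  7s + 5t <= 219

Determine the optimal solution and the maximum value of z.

s = 0, t = 219/5, maximum z = 1533/5

The optimum lies where s = 0 and 7s + 5t = 219.
Solving simultaneously gives s = 0, t = 219/5.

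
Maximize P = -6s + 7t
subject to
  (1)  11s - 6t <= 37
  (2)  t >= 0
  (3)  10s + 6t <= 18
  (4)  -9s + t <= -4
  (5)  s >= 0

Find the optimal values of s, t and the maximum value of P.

Corner points and P = -6s + 7t:
  (9/5, 0) → P = -54/5
  (4/9, 0) → P = -8/3
  (21/32, 61/32) → P = 301/32

s = 21/32, t = 61/32, maximum P = 301/32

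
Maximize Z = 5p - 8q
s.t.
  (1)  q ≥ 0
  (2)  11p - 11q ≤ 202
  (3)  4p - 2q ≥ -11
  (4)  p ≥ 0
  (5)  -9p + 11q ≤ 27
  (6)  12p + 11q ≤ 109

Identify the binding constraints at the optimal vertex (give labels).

(1) and (6)

Vertices and Z = 5p - 8q:
  (0, 0) → Z = 0
  (109/12, 0) → Z = 545/12
  (0, 27/11) → Z = -216/11
  (82/21, 435/77) → Z = -5930/231

The maximum is at (109/12, 0). Substituting into each constraint, equality holds for (1) and (6); the remaining constraints have slack.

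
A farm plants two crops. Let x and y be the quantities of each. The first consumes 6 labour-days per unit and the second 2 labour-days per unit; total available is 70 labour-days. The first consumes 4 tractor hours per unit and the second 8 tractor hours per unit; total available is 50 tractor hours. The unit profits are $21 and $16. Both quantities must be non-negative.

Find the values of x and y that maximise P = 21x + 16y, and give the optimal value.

Extreme points and P = 21x + 16y:
  (0, 0) → P = 0
  (0, 25/4) → P = 100
  (35/3, 0) → P = 245
  (23/2, 1/2) → P = 499/2

The binding constraints are 6x + 2y = 70 and 4x + 8y = 50.
Solving simultaneously gives x = 23/2, y = 1/2.

x = 23/2, y = 1/2, maximum P = 499/2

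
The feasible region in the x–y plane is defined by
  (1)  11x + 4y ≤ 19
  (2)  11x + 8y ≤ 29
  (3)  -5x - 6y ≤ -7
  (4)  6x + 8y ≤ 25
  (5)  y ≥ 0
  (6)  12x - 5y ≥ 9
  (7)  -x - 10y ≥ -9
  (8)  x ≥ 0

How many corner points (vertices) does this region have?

5

Intersecting each pair of boundary lines and keeping only the points that satisfy every inequality leaves:
  (19/11, 0)
  (77/53, 40/53)
  (7/5, 0)
  (89/97, 39/97)
  (27/25, 99/125)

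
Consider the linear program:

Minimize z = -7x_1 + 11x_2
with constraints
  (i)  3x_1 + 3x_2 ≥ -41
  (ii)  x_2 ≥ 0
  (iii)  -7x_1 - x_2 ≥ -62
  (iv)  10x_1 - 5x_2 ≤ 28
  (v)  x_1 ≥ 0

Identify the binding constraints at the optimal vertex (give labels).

Vertices and z = -7x_1 + 11x_2:
  (14/5, 0) → z = -98/5
  (0, 0) → z = 0
  (338/45, 424/45) → z = 766/15
  (0, 62) → z = 682

The minimum is at (14/5, 0). Substituting into each constraint, equality holds for (ii) and (iv); the remaining constraints have slack.

(ii) and (iv)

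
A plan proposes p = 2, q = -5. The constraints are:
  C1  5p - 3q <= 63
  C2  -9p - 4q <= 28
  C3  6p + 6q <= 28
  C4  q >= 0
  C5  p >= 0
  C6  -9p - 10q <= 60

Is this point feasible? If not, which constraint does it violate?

not feasible — violates C4

Constraint C4: q = -5, which is not ≥ 0. All other constraints are satisfied.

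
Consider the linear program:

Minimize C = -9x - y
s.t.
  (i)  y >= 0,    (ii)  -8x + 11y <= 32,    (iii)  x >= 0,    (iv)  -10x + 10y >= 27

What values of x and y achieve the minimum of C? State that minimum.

Corner points and C = -9x - y:
  (0, 32/11) → C = -32/11
  (23/30, 52/15) → C = -311/30
  (0, 27/10) → C = -27/10

x = 23/30, y = 52/15, minimum C = -311/30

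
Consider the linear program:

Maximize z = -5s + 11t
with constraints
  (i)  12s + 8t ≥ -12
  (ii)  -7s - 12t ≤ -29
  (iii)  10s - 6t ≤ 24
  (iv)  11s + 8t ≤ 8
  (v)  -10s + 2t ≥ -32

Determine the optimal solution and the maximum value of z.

Corner points and z = -5s + 11t:
  (-47/11, 54/11) → z = 829/11
  (-20, 57/2) → z = 827/2
  (-34/19, 263/76) → z = 3573/76

s = -20, t = 57/2, maximum z = 827/2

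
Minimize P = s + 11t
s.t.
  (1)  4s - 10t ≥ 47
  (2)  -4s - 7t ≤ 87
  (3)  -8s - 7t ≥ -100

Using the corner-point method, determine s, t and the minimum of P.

Vertices and P = s + 11t:
  (-541/68, -134/17) → P = -6437/68
  (443/36, 2/9) → P = 59/4
  (187/4, -274/7) → P = -10747/28

s = 187/4, t = -274/7, minimum P = -10747/28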